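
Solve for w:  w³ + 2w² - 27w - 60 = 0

w = -5 or w = -2.2749 or w = 5.2749

Possible rational roots are divisors of -60. Testing w = -5 gives 0, so (w + 5) is a factor.
Divide: w³ + 2w² - 27w - 60 = (w + 5)(w² - 3w - 12).
Apply the quadratic formula to w² - 3w - 12 = 0: w = (3 ± √57)/2, i.e. w ≈ 5.2749 or w ≈ -2.2749.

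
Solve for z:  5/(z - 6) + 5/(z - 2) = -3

z = -0.2701 or z = 4.9367

Multiply both sides by (z - 6)(z - 2):
5(z - 2) + 5(z - 6) = -3(z - 6)(z - 2).
Expand and collect terms: -3z^2 + 14z + 4 = 0.
By the quadratic formula, z = (-14 +/- sqrt(244)) / -6, so z ~= -0.2701 or z ~= 4.9367.
Neither value makes a denominator zero (z != 6, z != 2), so both are valid.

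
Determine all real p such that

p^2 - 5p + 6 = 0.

Factor: (p - 2)(p - 3) = 0.
So p = 2 or p = 3.

p = 2 or p = 3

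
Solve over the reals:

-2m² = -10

m = -2.2361 or m = 2.2361

Rearrange to standard form: -2m² + 10 = 0.
Discriminant: (0)² − 4·(-2)·10 = 80.
Quadratic formula: m = (0 ± √80) / (-4).
So m = -√(5) ≈ -2.2361 or m = √(5) ≈ 2.2361.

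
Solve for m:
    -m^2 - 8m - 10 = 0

Discriminant: (-8)^2 - 4*(-1)*(-10) = 24.
Quadratic formula: m = (8 +/- sqrt(24)) / (-2).
So m = -4 - sqrt(6) ~= -6.4495 or m = -4 + sqrt(6) ~= -1.5505.

m = -6.4495 or m = -1.5505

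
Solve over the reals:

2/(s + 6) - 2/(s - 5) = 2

s = -4.8875 or s = 3.8875

Multiply both sides by (s + 6)(s - 5):
2(s - 5) - 2(s + 6) = 2(s + 6)(s - 5).
Expand and collect terms: 2s^2 + 2s - 38 = 0.
By the quadratic formula, s = (-2 +/- sqrt(308)) / 4, so s ~= 3.8875 or s ~= -4.8875.
Neither value makes a denominator zero (s != -6, s != 5), so both are valid.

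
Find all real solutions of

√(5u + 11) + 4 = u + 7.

Isolate the radical: √(5u + 11) = u + 3.
Square both sides: 5u + 11 = (u + 3)².
Expand and rearrange: u² + u - 2 = 0.
Solving gives u = 1 or u = -2.
Check each candidate in the original equation:
  u = 1: √(16) = 4, while u + 3 = 4 — valid.
  u = -2: √(1) = 1, while u + 3 = 1 — valid.

u = -2 or u = 1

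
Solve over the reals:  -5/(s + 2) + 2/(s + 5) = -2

s = -5.5895 or s = 0.0895

Multiply both sides by (s + 2)(s + 5):
-5(s + 5) + 2(s + 2) = -2(s + 2)(s + 5).
Expand and collect terms: -2s^2 - 11s + 1 = 0.
By the quadratic formula, s = (11 +/- sqrt(129)) / -4, so s ~= -5.5895 or s ~= 0.0895.
Neither value makes a denominator zero (s != -2, s != -5), so both are valid.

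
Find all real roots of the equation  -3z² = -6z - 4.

z = -0.5275 or z = 2.5275

Rearrange to standard form: -3z² + 6z + 4 = 0.
Discriminant: (6)² − 4·(-3)·4 = 84.
Quadratic formula: z = (-6 ± √84) / (-6).
So z = 1 - √(21)/3 ≈ -0.5275 or z = 1 + √(21)/3 ≈ 2.5275.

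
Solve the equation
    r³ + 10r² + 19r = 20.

Rearrange: r³ + 10r² + 19r - 20 = 0.
Possible rational roots are divisors of -20. Testing r = -4 gives 0, so (r + 4) is a factor.
Divide: r³ + 10r² + 19r - 20 = (r + 4)(r² + 6r - 5).
Apply the quadratic formula to r² + 6r - 5 = 0: r = (-6 ± √56)/2, i.e. r ≈ 0.7417 or r ≈ -6.7417.

r = -6.7417 or r = -4 or r = 0.7417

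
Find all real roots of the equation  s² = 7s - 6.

s = 1 or s = 6

Bring every term to one side: s² - 7s + 6 = 0.
Factor: (s - 1)(s - 6) = 0.
So s = 1 or s = 6.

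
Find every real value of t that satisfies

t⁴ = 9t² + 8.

t = -3.1329 or t = 3.1329

Let u = t². The equation becomes u² - 9u - 8 = 0.
By the quadratic formula, u = 9/2 + √(113)/2 or u = 9/2 - √(113)/2.
t² = 9/2 + √(113)/2 gives t = ±√(9/2 + √(113)/2) ≈ ±3.1329.
t² = 9/2 - √(113)/2 < 0 has no real solution.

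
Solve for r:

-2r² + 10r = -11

r = -0.9278 or r = 5.9278

Rearrange to standard form: -2r² + 10r + 11 = 0.
Discriminant: (10)² − 4·(-2)·11 = 188.
Quadratic formula: r = (-10 ± √188) / (-4).
So r = 5/2 - √(47)/2 ≈ -0.9278 or r = 5/2 + √(47)/2 ≈ 5.9278.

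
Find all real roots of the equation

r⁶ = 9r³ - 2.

Let u = r³. The equation becomes u² - 9u + 2 = 0.
By the quadratic formula, u = √(73)/2 + 9/2 or u = 9/2 - √(73)/2.
r³ = √(73)/2 + 9/2 gives r = ∛(√(73)/2 + 9/2) ≈ 2.0624.
r³ = 9/2 - √(73)/2 gives r = ∛(9/2 - √(73)/2) ≈ 0.6109.

r = 0.6109 or r = 2.0624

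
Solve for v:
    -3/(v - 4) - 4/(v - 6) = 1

Multiply both sides by (v - 4)(v - 6):
-3(v - 6) - 4(v - 4) = (v - 4)(v - 6).
Expand and collect terms: v^2 - 3v - 10 = 0.
Factor or apply the quadratic formula: v = 5 or v = -2.
Neither value makes a denominator zero (v != 4, v != 6), so both are valid.

v = -2 or v = 5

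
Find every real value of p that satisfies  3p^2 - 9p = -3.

Rearrange to standard form: 3p^2 - 9p + 3 = 0.
Discriminant: (-9)^2 - 4*3*3 = 45.
Quadratic formula: p = (9 +/- sqrt(45)) / 6.
So p = sqrt(5)/2 + 3/2 ~= 2.618 or p = 3/2 - sqrt(5)/2 ~= 0.382.

p = 0.382 or p = 2.618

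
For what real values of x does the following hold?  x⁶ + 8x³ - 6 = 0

Let u = x³. The equation becomes u² + 8u - 6 = 0.
By the quadratic formula, u = -4 + √(22) or u = -√(22) - 4.
x³ = -4 + √(22) gives x = ∛(-4 + √(22)) ≈ 0.8838.
x³ = -√(22) - 4 gives x = -∛(4 + √(22)) ≈ -2.056.

x = -2.056 or x = 0.8838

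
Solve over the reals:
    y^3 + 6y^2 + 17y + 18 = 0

y = -2

Possible rational roots are divisors of 18. Testing y = -2 gives 0, so (y + 2) is a factor.
Divide: y^3 + 6y^2 + 17y + 18 = (y + 2)(y^2 + 4y + 9).
The quadratic y^2 + 4y + 9 has discriminant -20 < 0, so no further real roots.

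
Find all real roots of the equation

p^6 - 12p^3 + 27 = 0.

Let u = p^3. The equation becomes u^2 - 12u + 27 = 0.
Factor: (u - 3)(u - 9) = 0, so u = 3 or u = 9.
p^3 = 3 gives p = (3)^(1/3) ~= 1.4422.
p^3 = 9 gives p = (9)^(1/3) ~= 2.0801.

p = 1.4422 or p = 2.0801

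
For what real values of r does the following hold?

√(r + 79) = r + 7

Square both sides: r + 79 = (r + 7)².
Expand and rearrange: r² + 13r - 30 = 0.
Solving gives r = 2 or r = -15.
Check each candidate in the original equation:
  r = 2: √(81) = 9, while r + 7 = 9 — valid.
  r = -15: √(64) = 8, while r + 7 = -8 — extraneous.

r = 2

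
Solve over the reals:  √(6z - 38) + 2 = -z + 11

z = 7

Isolate the radical: √(6z - 38) = -z + 9.
Square both sides: 6z - 38 = (-z + 9)².
Expand and rearrange: z² - 24z + 119 = 0.
Solving gives z = 17 or z = 7.
Check each candidate in the original equation:
  z = 17: √(64) = 8, while -z + 9 = -8 — extraneous.
  z = 7: √(4) = 2, while -z + 9 = 2 — valid.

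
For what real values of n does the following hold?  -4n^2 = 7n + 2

Rearrange to standard form: -4n^2 - 7n - 2 = 0.
Discriminant: (-7)^2 - 4*(-4)*(-2) = 17.
Quadratic formula: n = (7 +/- sqrt(17)) / (-8).
So n = -7/8 - sqrt(17)/8 ~= -1.3904 or n = -7/8 + sqrt(17)/8 ~= -0.3596.

n = -1.3904 or n = -0.3596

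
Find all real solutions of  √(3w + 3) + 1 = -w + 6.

Isolate the radical: √(3w + 3) = -w + 5.
Square both sides: 3w + 3 = (-w + 5)².
Expand and rearrange: w² - 13w + 22 = 0.
Solving gives w = 11 or w = 2.
Check each candidate in the original equation:
  w = 11: √(36) = 6, while -w + 5 = -6 — extraneous.
  w = 2: √(9) = 3, while -w + 5 = 3 — valid.

w = 2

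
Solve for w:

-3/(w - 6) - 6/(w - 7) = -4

w = 6.25 or w = 9

Multiply both sides by (w - 6)(w - 7):
-3(w - 7) - 6(w - 6) = -4(w - 6)(w - 7).
Expand and collect terms: -4w^2 + 61w - 225 = 0.
Factor or apply the quadratic formula: w = 6.25 or w = 9.
Neither value makes a denominator zero (w != 6, w != 7), so both are valid.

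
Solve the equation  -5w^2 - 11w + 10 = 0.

w = -2.8916 or w = 0.6916

Discriminant: (-11)^2 - 4*(-5)*10 = 321.
Quadratic formula: w = (11 +/- sqrt(321)) / (-10).
So w = -sqrt(321)/10 - 11/10 ~= -2.8916 or w = -11/10 + sqrt(321)/10 ~= 0.6916.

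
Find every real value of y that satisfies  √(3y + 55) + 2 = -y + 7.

Isolate the radical: √(3y + 55) = -y + 5.
Square both sides: 3y + 55 = (-y + 5)².
Expand and rearrange: y² - 13y - 30 = 0.
Solving gives y = 15 or y = -2.
Check each candidate in the original equation:
  y = 15: √(100) = 10, while -y + 5 = -10 — extraneous.
  y = -2: √(49) = 7, while -y + 5 = 7 — valid.

y = -2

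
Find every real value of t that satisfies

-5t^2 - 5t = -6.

t = -1.7042 or t = 0.7042

Rearrange to standard form: -5t^2 - 5t + 6 = 0.
Discriminant: (-5)^2 - 4*(-5)*6 = 145.
Quadratic formula: t = (5 +/- sqrt(145)) / (-10).
So t = -sqrt(145)/10 - 1/2 ~= -1.7042 or t = -1/2 + sqrt(145)/10 ~= 0.7042.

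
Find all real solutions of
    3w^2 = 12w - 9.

Bring every term to one side: 3w^2 - 12w + 9 = 0.
Factor: 3(w - 1)(w - 3) = 0.
So w = 1 or w = 3.

w = 1 or w = 3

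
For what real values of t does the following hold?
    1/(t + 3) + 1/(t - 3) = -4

Multiply both sides by (t + 3)(t - 3):
(t - 3) + (t + 3) = -4(t + 3)(t - 3).
Expand and collect terms: -4t² - 2t + 36 = 0.
By the quadratic formula, t = (2 ± √580) / -8, so t ≈ -3.2604 or t ≈ 2.7604.
Neither value makes a denominator zero (t ≠ -3, t ≠ 3), so both are valid.

t = -3.2604 or t = 2.7604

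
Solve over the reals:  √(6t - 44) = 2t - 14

Square both sides: 6t - 44 = (2t - 14)².
Expand and rearrange: 4t² - 62t + 240 = 0.
Solving gives t = 8 or t = 7.5.
Check each candidate in the original equation:
  t = 8: √(4) = 2, while 2t - 14 = 2 — valid.
  t = 7.5: √(1) = 1, while 2t - 14 = 1 — valid.

t = 7.5 or t = 8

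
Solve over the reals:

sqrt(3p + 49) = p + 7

Square both sides: 3p + 49 = (p + 7)^2.
Expand and rearrange: p^2 + 11p = 0.
Solving gives p = 0 or p = -11.
Check each candidate in the original equation:
  p = 0: sqrt(49) = 7, while p + 7 = 7 — valid.
  p = -11: sqrt(16) = 4, while p + 7 = -4 — extraneous.

p = 0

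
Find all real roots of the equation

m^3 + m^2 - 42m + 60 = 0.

Possible rational roots are divisors of 60. Testing m = 5 gives 0, so (m - 5) is a factor.
Divide: m^3 + m^2 - 42m + 60 = (m - 5)(m^2 + 6m - 12).
Apply the quadratic formula to m^2 + 6m - 12 = 0: m = (-6 +/- sqrt(84))/2, i.e. m ~= 1.5826 or m ~= -7.5826.

m = -7.5826 or m = 1.5826 or m = 5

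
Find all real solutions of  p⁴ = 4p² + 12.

p = -2.4495 or p = 2.4495

Let u = p². The equation becomes u² - 4u - 12 = 0.
Factor: (u + 2)(u - 6) = 0, so u = -2 or u = 6.
p² = -2 < 0 has no real solution.
p² = 6 gives p = ±√(6) ≈ ±2.4495.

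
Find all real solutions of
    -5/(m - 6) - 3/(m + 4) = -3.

m = -3.154 or m = 7.8207

Multiply both sides by (m - 6)(m + 4):
-5(m + 4) - 3(m - 6) = -3(m - 6)(m + 4).
Expand and collect terms: -3m² + 14m + 74 = 0.
By the quadratic formula, m = (-14 ± √1084) / -6, so m ≈ -3.154 or m ≈ 7.8207.
Neither value makes a denominator zero (m ≠ 6, m ≠ -4), so both are valid.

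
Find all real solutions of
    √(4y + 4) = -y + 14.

Square both sides: 4y + 4 = (-y + 14)².
Expand and rearrange: y² - 32y + 192 = 0.
Solving gives y = 24 or y = 8.
Check each candidate in the original equation:
  y = 24: √(100) = 10, while -y + 14 = -10 — extraneous.
  y = 8: √(36) = 6, while -y + 14 = 6 — valid.

y = 8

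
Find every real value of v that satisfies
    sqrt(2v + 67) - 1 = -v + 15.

Isolate the radical: sqrt(2v + 67) = -v + 16.
Square both sides: 2v + 67 = (-v + 16)^2.
Expand and rearrange: v^2 - 34v + 189 = 0.
Solving gives v = 27 or v = 7.
Check each candidate in the original equation:
  v = 27: sqrt(121) = 11, while -v + 16 = -11 — extraneous.
  v = 7: sqrt(81) = 9, while -v + 16 = 9 — valid.

v = 7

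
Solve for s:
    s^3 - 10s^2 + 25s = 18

s = 1.3542 or s = 2 or s = 6.6458

Rearrange: s^3 - 10s^2 + 25s - 18 = 0.
Possible rational roots are divisors of -18. Testing s = 2 gives 0, so (s - 2) is a factor.
Divide: s^3 - 10s^2 + 25s - 18 = (s - 2)(s^2 - 8s + 9).
Apply the quadratic formula to s^2 - 8s + 9 = 0: s = (8 +/- sqrt(28))/2, i.e. s ~= 6.6458 or s ~= 1.3542.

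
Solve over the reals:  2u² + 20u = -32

Bring every term to one side: 2u² + 20u + 32 = 0.
Factor: 2(u + 2)(u + 8) = 0.
So u = -2 or u = -8.

u = -8 or u = -2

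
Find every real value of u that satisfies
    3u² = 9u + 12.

Bring every term to one side: 3u² - 9u - 12 = 0.
Factor: 3(u - 4)(u + 1) = 0.
So u = 4 or u = -1.

u = -1 or u = 4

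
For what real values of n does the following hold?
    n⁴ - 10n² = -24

Let u = n². The equation becomes u² - 10u + 24 = 0.
Factor: (u - 6)(u - 4) = 0, so u = 6 or u = 4.
n² = 6 gives n = ±√(6) ≈ ±2.4495.
n² = 4 gives n = ±2.

n = -2.4495 or n = -2 or n = 2 or n = 2.4495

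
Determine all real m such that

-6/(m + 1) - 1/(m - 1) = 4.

m = -2.6116 or m = 0.8616

Multiply both sides by (m + 1)(m - 1):
-6(m - 1) - (m + 1) = 4(m + 1)(m - 1).
Expand and collect terms: 4m² + 7m - 9 = 0.
By the quadratic formula, m = (-7 ± √193) / 8, so m ≈ 0.8616 or m ≈ -2.6116.
Neither value makes a denominator zero (m ≠ -1, m ≠ 1), so both are valid.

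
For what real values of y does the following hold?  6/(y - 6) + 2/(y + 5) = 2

Multiply both sides by (y - 6)(y + 5):
6(y + 5) + 2(y - 6) = 2(y - 6)(y + 5).
Expand and collect terms: 2y² - 10y - 78 = 0.
By the quadratic formula, y = (10 ± √724) / 4, so y ≈ 9.2268 or y ≈ -4.2268.
Neither value makes a denominator zero (y ≠ 6, y ≠ -5), so both are valid.

y = -4.2268 or y = 9.2268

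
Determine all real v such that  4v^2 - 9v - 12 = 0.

v = -0.9403 or v = 3.1903

Discriminant: (-9)^2 - 4*4*(-12) = 273.
Quadratic formula: v = (9 +/- sqrt(273)) / 8.
So v = 9/8 + sqrt(273)/8 ~= 3.1903 or v = 9/8 - sqrt(273)/8 ~= -0.9403.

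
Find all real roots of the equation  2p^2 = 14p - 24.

Bring every term to one side: 2p^2 - 14p + 24 = 0.
Factor: 2(p - 3)(p - 4) = 0.
So p = 3 or p = 4.

p = 3 or p = 4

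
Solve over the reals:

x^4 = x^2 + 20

Let u = x^2. The equation becomes u^2 - u - 20 = 0.
Factor: (u + 4)(u - 5) = 0, so u = -4 or u = 5.
x^2 = -4 < 0 has no real solution.
x^2 = 5 gives x = +/-sqrt(5) ~= +/-2.2361.

x = -2.2361 or x = 2.2361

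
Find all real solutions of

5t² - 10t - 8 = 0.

t = -0.6125 or t = 2.6125

Discriminant: (-10)² − 4·5·(-8) = 260.
Quadratic formula: t = (10 ± √260) / 10.
So t = 1 + √(65)/5 ≈ 2.6125 or t = 1 - √(65)/5 ≈ -0.6125.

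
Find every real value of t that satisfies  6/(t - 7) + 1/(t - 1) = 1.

t = 1.4792 or t = 13.5208

Multiply both sides by (t - 7)(t - 1):
6(t - 1) + (t - 7) = (t - 7)(t - 1).
Expand and collect terms: t² - 15t + 20 = 0.
By the quadratic formula, t = (15 ± √145) / 2, so t ≈ 13.5208 or t ≈ 1.4792.
Neither value makes a denominator zero (t ≠ 7, t ≠ 1), so both are valid.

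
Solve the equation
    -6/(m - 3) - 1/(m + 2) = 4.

Multiply both sides by (m - 3)(m + 2):
-6(m + 2) - (m - 3) = 4(m - 3)(m + 2).
Expand and collect terms: 4m² + 3m - 15 = 0.
By the quadratic formula, m = (-3 ± √249) / 8, so m ≈ 1.5975 or m ≈ -2.3475.
Neither value makes a denominator zero (m ≠ 3, m ≠ -2), so both are valid.

m = -2.3475 or m = 1.5975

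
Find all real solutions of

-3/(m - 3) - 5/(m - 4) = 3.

Multiply both sides by (m - 3)(m - 4):
-3(m - 4) - 5(m - 3) = 3(m - 3)(m - 4).
Expand and collect terms: 3m² - 13m + 9 = 0.
By the quadratic formula, m = (13 ± √61) / 6, so m ≈ 3.4684 or m ≈ 0.865.
Neither value makes a denominator zero (m ≠ 3, m ≠ 4), so both are valid.

m = 0.865 or m = 3.4684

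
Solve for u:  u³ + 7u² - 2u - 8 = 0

u = -7.1231 or u = -1 or u = 1.1231

Possible rational roots are divisors of -8. Testing u = -1 gives 0, so (u + 1) is a factor.
Divide: u³ + 7u² - 2u - 8 = (u + 1)(u² + 6u - 8).
Apply the quadratic formula to u² + 6u - 8 = 0: u = (-6 ± √68)/2, i.e. u ≈ 1.1231 or u ≈ -7.1231.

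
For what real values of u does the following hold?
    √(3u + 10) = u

u = 5

Square both sides: 3u + 10 = (u)².
Expand and rearrange: u² - 3u - 10 = 0.
Solving gives u = 5 or u = -2.
Check each candidate in the original equation:
  u = 5: √(25) = 5, while u = 5 — valid.
  u = -2: √(4) = 2, while u = -2 — extraneous.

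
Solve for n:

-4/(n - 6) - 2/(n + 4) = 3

n = -4.761 or n = 4.761

Multiply both sides by (n - 6)(n + 4):
-4(n + 4) - 2(n - 6) = 3(n - 6)(n + 4).
Expand and collect terms: 3n² - 68 = 0.
By the quadratic formula, n = (0 ± √816) / 6, so n ≈ 4.761 or n ≈ -4.761.
Neither value makes a denominator zero (n ≠ 6, n ≠ -4), so both are valid.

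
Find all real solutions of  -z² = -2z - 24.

Bring every term to one side: -z² + 2z + 24 = 0.
Factor: -1(z + 4)(z - 6) = 0.
So z = -4 or z = 6.

z = -4 or z = 6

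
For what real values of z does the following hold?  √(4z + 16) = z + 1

z = 5

Square both sides: 4z + 16 = (z + 1)².
Expand and rearrange: z² - 2z - 15 = 0.
Solving gives z = 5 or z = -3.
Check each candidate in the original equation:
  z = 5: √(36) = 6, while z + 1 = 6 — valid.
  z = -3: √(4) = 2, while z + 1 = -2 — extraneous.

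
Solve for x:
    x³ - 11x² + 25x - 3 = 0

Possible rational roots are divisors of -3. Testing x = 3 gives 0, so (x - 3) is a factor.
Divide: x³ - 11x² + 25x - 3 = (x - 3)(x² - 8x + 1).
Apply the quadratic formula to x² - 8x + 1 = 0: x = (8 ± √60)/2, i.e. x ≈ 7.873 or x ≈ 0.127.

x = 0.127 or x = 3 or x = 7.873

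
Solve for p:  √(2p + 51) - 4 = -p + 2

p = -1

Isolate the radical: √(2p + 51) = -p + 6.
Square both sides: 2p + 51 = (-p + 6)².
Expand and rearrange: p² - 14p - 15 = 0.
Solving gives p = 15 or p = -1.
Check each candidate in the original equation:
  p = 15: √(81) = 9, while -p + 6 = -9 — extraneous.
  p = -1: √(49) = 7, while -p + 6 = 7 — valid.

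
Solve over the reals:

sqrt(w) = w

Square both sides: w = (w)^2.
Expand and rearrange: w^2 - w = 0.
Solving gives w = 1 or w = 0.
Check each candidate in the original equation:
  w = 1: sqrt(1) = 1, while w = 1 — valid.
  w = 0: sqrt(0) = 0, while w = 0 — valid.

w = 0 or w = 1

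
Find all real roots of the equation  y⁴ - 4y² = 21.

y = -2.6458 or y = 2.6458

Let u = y². The equation becomes u² - 4u - 21 = 0.
Factor: (u + 3)(u - 7) = 0, so u = -3 or u = 7.
y² = -3 < 0 has no real solution.
y² = 7 gives y = ±√(7) ≈ ±2.6458.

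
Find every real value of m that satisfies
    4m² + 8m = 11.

Rearrange to standard form: 4m² + 8m - 11 = 0.
Discriminant: (8)² − 4·4·(-11) = 240.
Quadratic formula: m = (-8 ± √240) / 8.
So m = -1 + √(15)/2 ≈ 0.9365 or m = -√(15)/2 - 1 ≈ -2.9365.

m = -2.9365 or m = 0.9365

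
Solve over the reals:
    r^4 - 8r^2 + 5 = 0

Let u = r^2. The equation becomes u^2 - 8u + 5 = 0.
By the quadratic formula, u = sqrt(11) + 4 or u = 4 - sqrt(11).
r^2 = sqrt(11) + 4 gives r = +/-sqrt(sqrt(11) + 4) ~= +/-2.7049.
r^2 = 4 - sqrt(11) gives r = +/-sqrt(4 - sqrt(11)) ~= +/-0.8267.

r = -2.7049 or r = -0.8267 or r = 0.8267 or r = 2.7049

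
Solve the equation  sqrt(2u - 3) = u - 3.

u = 6

Square both sides: 2u - 3 = (u - 3)^2.
Expand and rearrange: u^2 - 8u + 12 = 0.
Solving gives u = 6 or u = 2.
Check each candidate in the original equation:
  u = 6: sqrt(9) = 3, while u - 3 = 3 — valid.
  u = 2: sqrt(1) = 1, while u - 3 = -1 — extraneous.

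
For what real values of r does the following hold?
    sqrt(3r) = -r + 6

Square both sides: 3r = (-r + 6)^2.
Expand and rearrange: r^2 - 15r + 36 = 0.
Solving gives r = 12 or r = 3.
Check each candidate in the original equation:
  r = 12: sqrt(36) = 6, while -r + 6 = -6 — extraneous.
  r = 3: sqrt(9) = 3, while -r + 6 = 3 — valid.

r = 3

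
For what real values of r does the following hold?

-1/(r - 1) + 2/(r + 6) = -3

r = -6.6388 or r = 1.3055

Multiply both sides by (r - 1)(r + 6):
-(r + 6) + 2(r - 1) = -3(r - 1)(r + 6).
Expand and collect terms: -3r² - 16r + 26 = 0.
By the quadratic formula, r = (16 ± √568) / -6, so r ≈ -6.6388 or r ≈ 1.3055.
Neither value makes a denominator zero (r ≠ 1, r ≠ -6), so both are valid.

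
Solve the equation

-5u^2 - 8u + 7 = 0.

Discriminant: (-8)^2 - 4*(-5)*7 = 204.
Quadratic formula: u = (8 +/- sqrt(204)) / (-10).
So u = -sqrt(51)/5 - 4/5 ~= -2.2283 or u = -4/5 + sqrt(51)/5 ~= 0.6283.

u = -2.2283 or u = 0.6283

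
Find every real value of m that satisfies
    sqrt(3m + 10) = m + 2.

m = 2

Square both sides: 3m + 10 = (m + 2)^2.
Expand and rearrange: m^2 + m - 6 = 0.
Solving gives m = 2 or m = -3.
Check each candidate in the original equation:
  m = 2: sqrt(16) = 4, while m + 2 = 4 — valid.
  m = -3: sqrt(1) = 1, while m + 2 = -1 — extraneous.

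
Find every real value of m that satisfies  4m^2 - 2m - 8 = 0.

m = -1.1861 or m = 1.6861

Discriminant: (-2)^2 - 4*4*(-8) = 132.
Quadratic formula: m = (2 +/- sqrt(132)) / 8.
So m = 1/4 + sqrt(33)/4 ~= 1.6861 or m = 1/4 - sqrt(33)/4 ~= -1.1861.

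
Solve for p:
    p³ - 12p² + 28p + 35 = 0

Possible rational roots are divisors of 35. Testing p = 5 gives 0, so (p - 5) is a factor.
Divide: p³ - 12p² + 28p + 35 = (p - 5)(p² - 7p - 7).
Apply the quadratic formula to p² - 7p - 7 = 0: p = (7 ± √77)/2, i.e. p ≈ 7.8875 or p ≈ -0.8875.

p = -0.8875 or p = 5 or p = 7.8875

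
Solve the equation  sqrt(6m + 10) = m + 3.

m = -1 or m = 1

Square both sides: 6m + 10 = (m + 3)^2.
Expand and rearrange: m^2 - 1 = 0.
Solving gives m = 1 or m = -1.
Check each candidate in the original equation:
  m = 1: sqrt(16) = 4, while m + 3 = 4 — valid.
  m = -1: sqrt(4) = 2, while m + 3 = 2 — valid.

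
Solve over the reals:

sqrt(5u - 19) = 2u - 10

Square both sides: 5u - 19 = (2u - 10)^2.
Expand and rearrange: 4u^2 - 45u + 119 = 0.
Solving gives u = 7 or u = 4.25.
Check each candidate in the original equation:
  u = 7: sqrt(16) = 4, while 2u - 10 = 4 — valid.
  u = 4.25: sqrt(2.25) = 1.5, while 2u - 10 = -1.5 — extraneous.

u = 7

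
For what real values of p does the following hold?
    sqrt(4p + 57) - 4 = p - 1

Isolate the radical: sqrt(4p + 57) = p + 3.
Square both sides: 4p + 57 = (p + 3)^2.
Expand and rearrange: p^2 + 2p - 48 = 0.
Solving gives p = 6 or p = -8.
Check each candidate in the original equation:
  p = 6: sqrt(81) = 9, while p + 3 = 9 — valid.
  p = -8: sqrt(25) = 5, while p + 3 = -5 — extraneous.

p = 6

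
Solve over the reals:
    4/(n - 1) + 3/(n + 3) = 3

n = -2.2885 or n = 2.6218

Multiply both sides by (n - 1)(n + 3):
4(n + 3) + 3(n - 1) = 3(n - 1)(n + 3).
Expand and collect terms: 3n² - n - 18 = 0.
By the quadratic formula, n = (1 ± √217) / 6, so n ≈ 2.6218 or n ≈ -2.2885.
Neither value makes a denominator zero (n ≠ 1, n ≠ -3), so both are valid.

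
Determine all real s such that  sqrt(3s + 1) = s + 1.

Square both sides: 3s + 1 = (s + 1)^2.
Expand and rearrange: s^2 - s = 0.
Solving gives s = 1 or s = 0.
Check each candidate in the original equation:
  s = 1: sqrt(4) = 2, while s + 1 = 2 — valid.
  s = 0: sqrt(1) = 1, while s + 1 = 1 — valid.

s = 0 or s = 1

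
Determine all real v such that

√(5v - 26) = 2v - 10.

v = 5.25 or v = 6

Square both sides: 5v - 26 = (2v - 10)².
Expand and rearrange: 4v² - 45v + 126 = 0.
Solving gives v = 6 or v = 5.25.
Check each candidate in the original equation:
  v = 6: √(4) = 2, while 2v - 10 = 2 — valid.
  v = 5.25: √(0.25) = 0.5, while 2v - 10 = 0.5 — valid.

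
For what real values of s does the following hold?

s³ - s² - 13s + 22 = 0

Possible rational roots are divisors of 22. Testing s = 2 gives 0, so (s - 2) is a factor.
Divide: s³ - s² - 13s + 22 = (s - 2)(s² + s - 11).
Apply the quadratic formula to s² + s - 11 = 0: s = (-1 ± √45)/2, i.e. s ≈ 2.8541 or s ≈ -3.8541.

s = -3.8541 or s = 2 or s = 2.8541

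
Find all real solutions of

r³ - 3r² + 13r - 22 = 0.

Possible rational roots are divisors of -22. Testing r = 2 gives 0, so (r - 2) is a factor.
Divide: r³ - 3r² + 13r - 22 = (r - 2)(r² - r + 11).
The quadratic r² - r + 11 has discriminant -43 < 0, so no further real roots.

r = 2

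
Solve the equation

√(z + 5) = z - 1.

z = 4

Square both sides: z + 5 = (z - 1)².
Expand and rearrange: z² - 3z - 4 = 0.
Solving gives z = 4 or z = -1.
Check each candidate in the original equation:
  z = 4: √(9) = 3, while z - 1 = 3 — valid.
  z = -1: √(4) = 2, while z - 1 = -2 — extraneous.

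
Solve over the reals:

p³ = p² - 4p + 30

p = 3

Rearrange: p³ - p² + 4p - 30 = 0.
Possible rational roots are divisors of -30. Testing p = 3 gives 0, so (p - 3) is a factor.
Divide: p³ - p² + 4p - 30 = (p - 3)(p² + 2p + 10).
The quadratic p² + 2p + 10 has discriminant -36 < 0, so no further real roots.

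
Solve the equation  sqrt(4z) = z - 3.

Square both sides: 4z = (z - 3)^2.
Expand and rearrange: z^2 - 10z + 9 = 0.
Solving gives z = 9 or z = 1.
Check each candidate in the original equation:
  z = 9: sqrt(36) = 6, while z - 3 = 6 — valid.
  z = 1: sqrt(4) = 2, while z - 3 = -2 — extraneous.

z = 9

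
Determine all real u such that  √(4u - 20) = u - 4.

Square both sides: 4u - 20 = (u - 4)².
Expand and rearrange: u² - 12u + 36 = 0.
This gives the repeated root u = 6.
Check in the original equation:
  u = 6: √(4) = 2, while u - 4 = 2 — valid.

u = 6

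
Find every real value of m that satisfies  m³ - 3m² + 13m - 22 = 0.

m = 2

Possible rational roots are divisors of -22. Testing m = 2 gives 0, so (m - 2) is a factor.
Divide: m³ - 3m² + 13m - 22 = (m - 2)(m² - m + 11).
The quadratic m² - m + 11 has discriminant -43 < 0, so no further real roots.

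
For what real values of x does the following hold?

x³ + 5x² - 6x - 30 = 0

Possible rational roots are divisors of -30. Testing x = -5 gives 0, so (x + 5) is a factor.
Divide: x³ + 5x² - 6x - 30 = (x + 5)(x² - 6).
Apply the quadratic formula to x² - 6 = 0: x = (0 ± √24)/2, i.e. x ≈ 2.4495 or x ≈ -2.4495.

x = -5 or x = -2.4495 or x = 2.4495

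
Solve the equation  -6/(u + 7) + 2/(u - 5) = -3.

Multiply both sides by (u + 7)(u - 5):
-6(u - 5) + 2(u + 7) = -3(u + 7)(u - 5).
Expand and collect terms: -3u² - 2u + 61 = 0.
By the quadratic formula, u = (2 ± √736) / -6, so u ≈ -4.8549 or u ≈ 4.1882.
Neither value makes a denominator zero (u ≠ -7, u ≠ 5), so both are valid.

u = -4.8549 or u = 4.1882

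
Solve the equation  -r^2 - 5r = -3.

r = -5.5414 or r = 0.5414

Rearrange to standard form: -r^2 - 5r + 3 = 0.
Discriminant: (-5)^2 - 4*(-1)*3 = 37.
Quadratic formula: r = (5 +/- sqrt(37)) / (-2).
So r = -sqrt(37)/2 - 5/2 ~= -5.5414 or r = -5/2 + sqrt(37)/2 ~= 0.5414.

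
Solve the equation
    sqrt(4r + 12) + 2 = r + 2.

r = 6

Isolate the radical: sqrt(4r + 12) = r.
Square both sides: 4r + 12 = (r)^2.
Expand and rearrange: r^2 - 4r - 12 = 0.
Solving gives r = 6 or r = -2.
Check each candidate in the original equation:
  r = 6: sqrt(36) = 6, while r = 6 — valid.
  r = -2: sqrt(4) = 2, while r = -2 — extraneous.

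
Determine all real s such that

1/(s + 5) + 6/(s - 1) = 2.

Multiply both sides by (s + 5)(s - 1):
(s - 1) + 6(s + 5) = 2(s + 5)(s - 1).
Expand and collect terms: 2s^2 + s - 39 = 0.
By the quadratic formula, s = (-1 +/- sqrt(313)) / 4, so s ~= 4.173 or s ~= -4.673.
Neither value makes a denominator zero (s != -5, s != 1), so both are valid.

s = -4.673 or s = 4.173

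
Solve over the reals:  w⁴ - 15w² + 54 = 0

w = -3 or w = -2.4495 or w = 2.4495 or w = 3

Let u = w². The equation becomes u² - 15u + 54 = 0.
Factor: (u - 9)(u - 6) = 0, so u = 9 or u = 6.
w² = 9 gives w = ±3.
w² = 6 gives w = ±√(6) ≈ ±2.4495.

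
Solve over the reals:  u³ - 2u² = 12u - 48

u = -4

Rearrange: u³ - 2u² - 12u + 48 = 0.
Possible rational roots are divisors of 48. Testing u = -4 gives 0, so (u + 4) is a factor.
Divide: u³ - 2u² - 12u + 48 = (u + 4)(u² - 6u + 12).
The quadratic u² - 6u + 12 has discriminant -12 < 0, so no further real roots.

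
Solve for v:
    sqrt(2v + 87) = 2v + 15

v = -3

Square both sides: 2v + 87 = (2v + 15)^2.
Expand and rearrange: 4v^2 + 58v + 138 = 0.
Solving gives v = -3 or v = -11.5.
Check each candidate in the original equation:
  v = -3: sqrt(81) = 9, while 2v + 15 = 9 — valid.
  v = -11.5: sqrt(64) = 8, while 2v + 15 = -8 — extraneous.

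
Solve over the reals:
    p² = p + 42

p = -6 or p = 7

Bring every term to one side: p² - p - 42 = 0.
Factor: (p - 7)(p + 6) = 0.
So p = 7 or p = -6.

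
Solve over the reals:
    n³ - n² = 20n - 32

n = -4.7016 or n = 1.7016 or n = 4

Rearrange: n³ - n² - 20n + 32 = 0.
Possible rational roots are divisors of 32. Testing n = 4 gives 0, so (n - 4) is a factor.
Divide: n³ - n² - 20n + 32 = (n - 4)(n² + 3n - 8).
Apply the quadratic formula to n² + 3n - 8 = 0: n = (-3 ± √41)/2, i.e. n ≈ 1.7016 or n ≈ -4.7016.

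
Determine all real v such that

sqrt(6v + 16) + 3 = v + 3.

v = 8

Isolate the radical: sqrt(6v + 16) = v.
Square both sides: 6v + 16 = (v)^2.
Expand and rearrange: v^2 - 6v - 16 = 0.
Solving gives v = 8 or v = -2.
Check each candidate in the original equation:
  v = 8: sqrt(64) = 8, while v = 8 — valid.
  v = -2: sqrt(4) = 2, while v = -2 — extraneous.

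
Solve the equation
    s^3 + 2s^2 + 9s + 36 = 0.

s = -3

Possible rational roots are divisors of 36. Testing s = -3 gives 0, so (s + 3) is a factor.
Divide: s^3 + 2s^2 + 9s + 36 = (s + 3)(s^2 - s + 12).
The quadratic s^2 - s + 12 has discriminant -47 < 0, so no further real roots.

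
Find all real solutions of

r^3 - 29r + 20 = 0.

r = -5.7016 or r = 0.7016 or r = 5

Possible rational roots are divisors of 20. Testing r = 5 gives 0, so (r - 5) is a factor.
Divide: r^3 - 29r + 20 = (r - 5)(r^2 + 5r - 4).
Apply the quadratic formula to r^2 + 5r - 4 = 0: r = (-5 +/- sqrt(41))/2, i.e. r ~= 0.7016 or r ~= -5.7016.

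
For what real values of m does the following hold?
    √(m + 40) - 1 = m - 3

m = 9

Isolate the radical: √(m + 40) = m - 2.
Square both sides: m + 40 = (m - 2)².
Expand and rearrange: m² - 5m - 36 = 0.
Solving gives m = 9 or m = -4.
Check each candidate in the original equation:
  m = 9: √(49) = 7, while m - 2 = 7 — valid.
  m = -4: √(36) = 6, while m - 2 = -6 — extraneous.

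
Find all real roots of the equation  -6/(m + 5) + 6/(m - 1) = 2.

m = -7.1962 or m = 3.1962

Multiply both sides by (m + 5)(m - 1):
-6(m - 1) + 6(m + 5) = 2(m + 5)(m - 1).
Expand and collect terms: 2m² + 8m - 46 = 0.
By the quadratic formula, m = (-8 ± √432) / 4, so m ≈ 3.1962 or m ≈ -7.1962.
Neither value makes a denominator zero (m ≠ -5, m ≠ 1), so both are valid.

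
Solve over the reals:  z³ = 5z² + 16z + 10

z = -1.3589 or z = -1 or z = 7.3589

Rearrange: z³ - 5z² - 16z - 10 = 0.
Possible rational roots are divisors of -10. Testing z = -1 gives 0, so (z + 1) is a factor.
Divide: z³ - 5z² - 16z - 10 = (z + 1)(z² - 6z - 10).
Apply the quadratic formula to z² - 6z - 10 = 0: z = (6 ± √76)/2, i.e. z ≈ 7.3589 or z ≈ -1.3589.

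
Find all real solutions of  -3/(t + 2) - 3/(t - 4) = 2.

Multiply both sides by (t + 2)(t - 4):
-3(t - 4) - 3(t + 2) = 2(t + 2)(t - 4).
Expand and collect terms: 2t^2 + 2t - 22 = 0.
By the quadratic formula, t = (-2 +/- sqrt(180)) / 4, so t ~= 2.8541 or t ~= -3.8541.
Neither value makes a denominator zero (t != -2, t != 4), so both are valid.

t = -3.8541 or t = 2.8541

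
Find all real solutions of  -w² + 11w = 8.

Rearrange to standard form: -w² + 11w - 8 = 0.
Discriminant: (11)² − 4·(-1)·(-8) = 89.
Quadratic formula: w = (-11 ± √89) / (-2).
So w = 11/2 - √(89)/2 ≈ 0.783 or w = √(89)/2 + 11/2 ≈ 10.217.

w = 0.783 or w = 10.217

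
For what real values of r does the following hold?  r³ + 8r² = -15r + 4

Rearrange: r³ + 8r² + 15r - 4 = 0.
Possible rational roots are divisors of -4. Testing r = -4 gives 0, so (r + 4) is a factor.
Divide: r³ + 8r² + 15r - 4 = (r + 4)(r² + 4r - 1).
Apply the quadratic formula to r² + 4r - 1 = 0: r = (-4 ± √20)/2, i.e. r ≈ 0.2361 or r ≈ -4.2361.

r = -4.2361 or r = -4 or r = 0.2361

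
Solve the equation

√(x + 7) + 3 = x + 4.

x = 2

Isolate the radical: √(x + 7) = x + 1.
Square both sides: x + 7 = (x + 1)².
Expand and rearrange: x² + x - 6 = 0.
Solving gives x = 2 or x = -3.
Check each candidate in the original equation:
  x = 2: √(9) = 3, while x + 1 = 3 — valid.
  x = -3: √(4) = 2, while x + 1 = -2 — extraneous.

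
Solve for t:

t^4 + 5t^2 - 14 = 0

t = -1.4142 or t = 1.4142

Let u = t^2. The equation becomes u^2 + 5u - 14 = 0.
Factor: (u + 7)(u - 2) = 0, so u = -7 or u = 2.
t^2 = -7 < 0 has no real solution.
t^2 = 2 gives t = +/-sqrt(2) ~= +/-1.4142.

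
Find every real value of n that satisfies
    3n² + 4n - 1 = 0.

Discriminant: (4)² − 4·3·(-1) = 28.
Quadratic formula: n = (-4 ± √28) / 6.
So n = -2/3 + √(7)/3 ≈ 0.2153 or n = -√(7)/3 - 2/3 ≈ -1.5486.

n = -1.5486 or n = 0.2153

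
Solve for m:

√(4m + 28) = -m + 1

Square both sides: 4m + 28 = (-m + 1)².
Expand and rearrange: m² - 6m - 27 = 0.
Solving gives m = 9 or m = -3.
Check each candidate in the original equation:
  m = 9: √(64) = 8, while -m + 1 = -8 — extraneous.
  m = -3: √(16) = 4, while -m + 1 = 4 — valid.

m = -3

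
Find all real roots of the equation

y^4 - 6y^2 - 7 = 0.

y = -2.6458 or y = 2.6458

Let u = y^2. The equation becomes u^2 - 6u - 7 = 0.
Factor: (u + 1)(u - 7) = 0, so u = -1 or u = 7.
y^2 = -1 < 0 has no real solution.
y^2 = 7 gives y = +/-sqrt(7) ~= +/-2.6458.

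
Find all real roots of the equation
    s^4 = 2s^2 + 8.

s = -2 or s = 2

Let u = s^2. The equation becomes u^2 - 2u - 8 = 0.
Factor: (u + 2)(u - 4) = 0, so u = -2 or u = 4.
s^2 = -2 < 0 has no real solution.
s^2 = 4 gives s = +/-2.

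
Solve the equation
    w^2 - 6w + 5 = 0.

w = 1 or w = 5

Factor: (w - 1)(w - 5) = 0.
So w = 1 or w = 5.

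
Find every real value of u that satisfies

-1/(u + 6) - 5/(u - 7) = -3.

u = -5.7053 or u = 8.7053

Multiply both sides by (u + 6)(u - 7):
-(u - 7) - 5(u + 6) = -3(u + 6)(u - 7).
Expand and collect terms: -3u^2 + 9u + 149 = 0.
By the quadratic formula, u = (-9 +/- sqrt(1869)) / -6, so u ~= -5.7053 or u ~= 8.7053.
Neither value makes a denominator zero (u != -6, u != 7), so both are valid.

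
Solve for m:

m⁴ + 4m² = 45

m = -2.2361 or m = 2.2361

Let u = m². The equation becomes u² + 4u - 45 = 0.
Factor: (u + 9)(u - 5) = 0, so u = -9 or u = 5.
m² = -9 < 0 has no real solution.
m² = 5 gives m = ±√(5) ≈ ±2.2361.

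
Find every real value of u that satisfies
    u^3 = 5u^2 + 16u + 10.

Rearrange: u^3 - 5u^2 - 16u - 10 = 0.
Possible rational roots are divisors of -10. Testing u = -1 gives 0, so (u + 1) is a factor.
Divide: u^3 - 5u^2 - 16u - 10 = (u + 1)(u^2 - 6u - 10).
Apply the quadratic formula to u^2 - 6u - 10 = 0: u = (6 +/- sqrt(76))/2, i.e. u ~= 7.3589 or u ~= -1.3589.

u = -1.3589 or u = -1 or u = 7.3589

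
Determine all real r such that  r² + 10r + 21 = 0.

Factor: (r + 3)(r + 7) = 0.
So r = -3 or r = -7.

r = -7 or r = -3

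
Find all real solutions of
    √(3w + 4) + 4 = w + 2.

w = 7

Isolate the radical: √(3w + 4) = w - 2.
Square both sides: 3w + 4 = (w - 2)².
Expand and rearrange: w² - 7w = 0.
Solving gives w = 7 or w = 0.
Check each candidate in the original equation:
  w = 7: √(25) = 5, while w - 2 = 5 — valid.
  w = 0: √(4) = 2, while w - 2 = -2 — extraneous.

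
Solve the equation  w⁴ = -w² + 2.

w = -1 or w = 1

Let u = w². The equation becomes u² + u - 2 = 0.
Factor: (u + 2)(u - 1) = 0, so u = -2 or u = 1.
w² = -2 < 0 has no real solution.
w² = 1 gives w = ±1.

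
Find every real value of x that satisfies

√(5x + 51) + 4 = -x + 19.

x = 6

Isolate the radical: √(5x + 51) = -x + 15.
Square both sides: 5x + 51 = (-x + 15)².
Expand and rearrange: x² - 35x + 174 = 0.
Solving gives x = 29 or x = 6.
Check each candidate in the original equation:
  x = 29: √(196) = 14, while -x + 15 = -14 — extraneous.
  x = 6: √(81) = 9, while -x + 15 = 9 — valid.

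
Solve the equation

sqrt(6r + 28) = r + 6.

r = -4 or r = -2

Square both sides: 6r + 28 = (r + 6)^2.
Expand and rearrange: r^2 + 6r + 8 = 0.
Solving gives r = -2 or r = -4.
Check each candidate in the original equation:
  r = -2: sqrt(16) = 4, while r + 6 = 4 — valid.
  r = -4: sqrt(4) = 2, while r + 6 = 2 — valid.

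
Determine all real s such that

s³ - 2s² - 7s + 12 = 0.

Possible rational roots are divisors of 12. Testing s = 3 gives 0, so (s - 3) is a factor.
Divide: s³ - 2s² - 7s + 12 = (s - 3)(s² + s - 4).
Apply the quadratic formula to s² + s - 4 = 0: s = (-1 ± √17)/2, i.e. s ≈ 1.5616 or s ≈ -2.5616.

s = -2.5616 or s = 1.5616 or s = 3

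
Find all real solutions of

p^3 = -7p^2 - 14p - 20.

Rearrange: p^3 + 7p^2 + 14p + 20 = 0.
Possible rational roots are divisors of 20. Testing p = -5 gives 0, so (p + 5) is a factor.
Divide: p^3 + 7p^2 + 14p + 20 = (p + 5)(p^2 + 2p + 4).
The quadratic p^2 + 2p + 4 has discriminant -12 < 0, so no further real roots.

p = -5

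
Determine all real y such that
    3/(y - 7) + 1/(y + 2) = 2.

y = -1.5744 or y = 8.5744

Multiply both sides by (y - 7)(y + 2):
3(y + 2) + (y - 7) = 2(y - 7)(y + 2).
Expand and collect terms: 2y² - 14y - 27 = 0.
By the quadratic formula, y = (14 ± √412) / 4, so y ≈ 8.5744 or y ≈ -1.5744.
Neither value makes a denominator zero (y ≠ 7, y ≠ -2), so both are valid.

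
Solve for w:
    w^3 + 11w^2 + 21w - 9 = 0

w = -8.3589 or w = -3 or w = 0.3589

Possible rational roots are divisors of -9. Testing w = -3 gives 0, so (w + 3) is a factor.
Divide: w^3 + 11w^2 + 21w - 9 = (w + 3)(w^2 + 8w - 3).
Apply the quadratic formula to w^2 + 8w - 3 = 0: w = (-8 +/- sqrt(76))/2, i.e. w ~= 0.3589 or w ~= -8.3589.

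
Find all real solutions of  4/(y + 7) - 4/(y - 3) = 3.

y = -5.4157 or y = 1.4157

Multiply both sides by (y + 7)(y - 3):
4(y - 3) - 4(y + 7) = 3(y + 7)(y - 3).
Expand and collect terms: 3y² + 12y - 23 = 0.
By the quadratic formula, y = (-12 ± √420) / 6, so y ≈ 1.4157 or y ≈ -5.4157.
Neither value makes a denominator zero (y ≠ -7, y ≠ 3), so both are valid.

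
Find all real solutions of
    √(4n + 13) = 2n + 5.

n = -1

Square both sides: 4n + 13 = (2n + 5)².
Expand and rearrange: 4n² + 16n + 12 = 0.
Solving gives n = -1 or n = -3.
Check each candidate in the original equation:
  n = -1: √(9) = 3, while 2n + 5 = 3 — valid.
  n = -3: √(1) = 1, while 2n + 5 = -1 — extraneous.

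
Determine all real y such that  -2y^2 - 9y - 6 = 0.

Discriminant: (-9)^2 - 4*(-2)*(-6) = 33.
Quadratic formula: y = (9 +/- sqrt(33)) / (-4).
So y = -9/4 - sqrt(33)/4 ~= -3.6861 or y = -9/4 + sqrt(33)/4 ~= -0.8139.

y = -3.6861 or y = -0.8139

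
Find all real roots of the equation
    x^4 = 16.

x = -2 or x = 2

Let u = x^2. The equation becomes u^2 - 16 = 0.
Factor: (u + 4)(u - 4) = 0, so u = -4 or u = 4.
x^2 = -4 < 0 has no real solution.
x^2 = 4 gives x = +/-2.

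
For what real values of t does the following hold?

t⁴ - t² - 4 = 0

t = -1.6005 or t = 1.6005

Let u = t². The equation becomes u² - u - 4 = 0.
By the quadratic formula, u = 1/2 + √(17)/2 or u = 1/2 - √(17)/2.
t² = 1/2 + √(17)/2 gives t = ±√(1/2 + √(17)/2) ≈ ±1.6005.
t² = 1/2 - √(17)/2 < 0 has no real solution.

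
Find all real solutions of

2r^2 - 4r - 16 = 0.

r = -2 or r = 4

Factor: 2(r + 2)(r - 4) = 0.
So r = -2 or r = 4.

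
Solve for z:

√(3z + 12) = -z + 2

z = -1

Square both sides: 3z + 12 = (-z + 2)².
Expand and rearrange: z² - 7z - 8 = 0.
Solving gives z = 8 or z = -1.
Check each candidate in the original equation:
  z = 8: √(36) = 6, while -z + 2 = -6 — extraneous.
  z = -1: √(9) = 3, while -z + 2 = 3 — valid.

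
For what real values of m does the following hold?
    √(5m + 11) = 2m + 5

Square both sides: 5m + 11 = (2m + 5)².
Expand and rearrange: 4m² + 15m + 14 = 0.
Solving gives m = -1.75 or m = -2.
Check each candidate in the original equation:
  m = -1.75: √(2.25) = 1.5, while 2m + 5 = 1.5 — valid.
  m = -2: √(1) = 1, while 2m + 5 = 1 — valid.

m = -2 or m = -1.75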